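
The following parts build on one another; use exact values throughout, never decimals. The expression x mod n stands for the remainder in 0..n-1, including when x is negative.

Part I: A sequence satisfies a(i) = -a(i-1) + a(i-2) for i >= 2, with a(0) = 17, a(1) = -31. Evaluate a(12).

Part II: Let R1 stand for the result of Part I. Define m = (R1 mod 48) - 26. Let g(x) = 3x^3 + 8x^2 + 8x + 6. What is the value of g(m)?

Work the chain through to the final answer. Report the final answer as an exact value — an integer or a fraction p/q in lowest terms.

3

Part I: a(2) = -1*(-31) + 1*(17) = 48; iterating: a(2)=48, a(3)=-79, a(4)=127, a(5)=-206, a(6)=333, a(7)=-539, a(8)=872, a(9)=-1411, a(10)=2283, a(11)=-3694, a(12)=5977; answer 5977
Part II: R1 = 5977; m = -1; 3*(-1)^3 + 8*(-1)^2 + 8*(-1)^1 + 6 = (-3) + (8) + (-8) + (6) = 3; answer 3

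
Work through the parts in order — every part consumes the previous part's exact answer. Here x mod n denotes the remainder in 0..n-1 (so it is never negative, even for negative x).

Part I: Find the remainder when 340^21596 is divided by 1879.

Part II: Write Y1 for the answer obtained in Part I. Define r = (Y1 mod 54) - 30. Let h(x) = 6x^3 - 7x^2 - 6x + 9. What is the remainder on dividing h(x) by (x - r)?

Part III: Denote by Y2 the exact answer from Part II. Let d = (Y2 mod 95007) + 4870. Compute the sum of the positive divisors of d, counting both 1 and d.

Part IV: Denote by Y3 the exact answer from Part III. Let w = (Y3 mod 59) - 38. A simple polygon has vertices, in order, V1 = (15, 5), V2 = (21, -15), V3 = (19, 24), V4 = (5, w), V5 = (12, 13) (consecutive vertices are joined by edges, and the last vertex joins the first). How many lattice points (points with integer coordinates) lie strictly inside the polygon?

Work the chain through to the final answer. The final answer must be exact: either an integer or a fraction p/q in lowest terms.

Part I: squarings mod 1879: 340^1=340, 340^2=981, 340^4=313, 340^8=261, 340^16=477, 340^32=170, 340^64=715, 340^128=137, 340^256=1858, 340^512=441, 340^1024=944, 340^2048=490, 340^4096=1467, 340^8192=634, 340^16384=1729; 340^21596 = 340^4 * 340^8 * 340^16 * 340^64 * 340^1024 * 340^4096 * 340^16384 = 1774 (mod 1879); answer 1774
Part II: Y1 = 1774; r = 16; remainder = value at the root: 6*(16)^3 - 7*(16)^2 - 6*(16)^1 + 9 = (24576) + (-1792) + (-96) + (9) = 22697; answer 22697
Part III: Y2 = 22697; d = 27567; 27567 = 3^3 * 1021; sigma = (1 + 3 + 9 + 27) * (1 + 1021) = 40 * 1022 = 40880; answer 40880
Part IV: Y3 = 40880; w = 14; cross terms: (15*-15 - 21*5)=-330, (21*24 - 19*-15)=789, (19*14 - 5*24)=146, (5*13 - 12*14)=-103, (12*5 - 15*13)=-135; twice the area = |367| = 367; area = 367/2; boundary points = 2 + 1 + 2 + 1 + 1 = 7; strictly interior points = area - boundary/2 + 1 = 181; answer 181

181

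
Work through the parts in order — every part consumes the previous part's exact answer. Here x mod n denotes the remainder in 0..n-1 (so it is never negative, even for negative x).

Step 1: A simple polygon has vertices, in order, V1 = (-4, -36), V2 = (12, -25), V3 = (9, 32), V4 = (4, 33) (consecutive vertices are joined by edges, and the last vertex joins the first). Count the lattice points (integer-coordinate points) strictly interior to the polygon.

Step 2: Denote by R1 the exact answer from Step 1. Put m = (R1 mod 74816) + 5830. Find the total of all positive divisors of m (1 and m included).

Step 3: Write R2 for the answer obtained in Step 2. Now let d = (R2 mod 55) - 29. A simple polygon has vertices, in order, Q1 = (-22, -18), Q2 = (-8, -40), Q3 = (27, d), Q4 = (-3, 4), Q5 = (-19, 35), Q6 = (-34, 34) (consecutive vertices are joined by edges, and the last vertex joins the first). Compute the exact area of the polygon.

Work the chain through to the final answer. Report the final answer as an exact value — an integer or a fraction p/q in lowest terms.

3789/2

Step 1: cross terms: (-4*-25 - 12*-36)=532, (12*32 - 9*-25)=609, (9*33 - 4*32)=169, (4*-36 - -4*33)=-12; twice the area = |1298| = 1298; area = 649; boundary points = 1 + 3 + 1 + 1 = 6; strictly interior points = area - boundary/2 + 1 = 647; answer 647
Step 2: R1 = 647; m = 6477; 6477 = 3 * 17 * 127; sigma = (1 + 3) * (1 + 17) * (1 + 127) = 4 * 18 * 128 = 9216; answer 9216
Step 3: R2 = 9216; d = 2; cross terms: (-22*-40 - -8*-18)=736, (-8*2 - 27*-40)=1064, (27*4 - -3*2)=114, (-3*35 - -19*4)=-29, (-19*34 - -34*35)=544, (-34*-18 - -22*34)=1360; twice the area = |3789| = 3789; area = 3789/2; answer 3789/2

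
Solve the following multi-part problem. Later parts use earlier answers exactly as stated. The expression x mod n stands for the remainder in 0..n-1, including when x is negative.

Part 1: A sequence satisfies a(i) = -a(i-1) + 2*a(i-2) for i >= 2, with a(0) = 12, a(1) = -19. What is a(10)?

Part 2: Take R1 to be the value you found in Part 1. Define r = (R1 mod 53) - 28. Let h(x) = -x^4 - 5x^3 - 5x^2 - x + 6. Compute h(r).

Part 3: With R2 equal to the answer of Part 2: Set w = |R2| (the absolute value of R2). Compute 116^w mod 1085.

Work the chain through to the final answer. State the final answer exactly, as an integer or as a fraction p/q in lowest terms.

Part 1: a(2) = -1*(-19) + 2*(12) = 43; iterating: a(2)=43, a(3)=-81, a(4)=167, a(5)=-329, a(6)=663, a(7)=-1321, a(8)=2647, a(9)=-5289, a(10)=10583; answer 10583
Part 2: R1 = 10583; r = 8; -1*(8)^4 - 5*(8)^3 - 5*(8)^2 - 1*(8)^1 + 6 = (-4096) + (-2560) + (-320) + (-8) + (6) = -6978; answer -6978
Part 3: R2 = -6978; w = 6978; squarings mod 1085: 116^1=116, 116^2=436, 116^4=221, 116^8=16, 116^16=256, 116^32=436, 116^64=221, 116^128=16, 116^256=256, 116^512=436, 116^1024=221, 116^2048=16, 116^4096=256; 116^6978 = 116^2 * 116^64 * 116^256 * 116^512 * 116^2048 * 116^4096 = 946 (mod 1085); answer 946

946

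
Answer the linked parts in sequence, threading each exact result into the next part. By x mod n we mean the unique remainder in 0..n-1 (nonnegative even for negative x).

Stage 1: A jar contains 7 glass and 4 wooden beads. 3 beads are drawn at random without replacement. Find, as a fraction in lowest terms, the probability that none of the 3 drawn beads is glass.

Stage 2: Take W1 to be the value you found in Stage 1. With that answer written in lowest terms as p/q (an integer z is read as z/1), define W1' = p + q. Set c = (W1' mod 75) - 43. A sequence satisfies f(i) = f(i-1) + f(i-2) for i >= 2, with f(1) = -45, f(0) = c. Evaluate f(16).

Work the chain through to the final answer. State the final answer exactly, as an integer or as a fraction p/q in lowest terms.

Stage 1: total draws C(11,3) = 165; favorable C(4,3) = 4; P = 4/165; answer 4/165
Stage 2: W1 = 4/165; threaded value p + q = 169; c = -24; f(2) = 1*(-45) + 1*(-24) = -69; iterating: f(2)=-69, f(3)=-114, f(4)=-183, f(5)=-297, f(6)=-480, f(7)=-777, f(8)=-1257, f(9)=-2034, f(10)=-3291, f(11)=-5325, f(12)=-8616, f(13)=-13941, f(14)=-22557, f(15)=-36498, f(16)=-59055; answer -59055

-59055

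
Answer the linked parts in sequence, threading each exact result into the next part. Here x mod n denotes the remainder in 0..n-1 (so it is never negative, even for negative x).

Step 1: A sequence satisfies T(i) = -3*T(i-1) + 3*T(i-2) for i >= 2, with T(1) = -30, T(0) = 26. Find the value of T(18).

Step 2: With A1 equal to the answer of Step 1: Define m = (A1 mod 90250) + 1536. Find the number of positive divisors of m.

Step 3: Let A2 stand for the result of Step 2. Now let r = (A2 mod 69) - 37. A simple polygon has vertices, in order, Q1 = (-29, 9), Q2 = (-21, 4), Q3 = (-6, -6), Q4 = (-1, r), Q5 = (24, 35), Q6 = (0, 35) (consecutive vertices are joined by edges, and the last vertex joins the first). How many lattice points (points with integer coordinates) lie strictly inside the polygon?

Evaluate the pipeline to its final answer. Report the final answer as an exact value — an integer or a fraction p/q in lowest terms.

Step 1: T(2) = -3*(-30) + 3*(26) = 168; iterating: T(2)=168, T(3)=-594, T(4)=2286, T(5)=-8640, T(6)=32778, T(7)=-124254, T(8)=471096, T(9)=-1786050, T(10)=6771438, T(11)=-25672464, T(12)=97331706, T(13)=-369012510, T(14)=1399032648, T(15)=-5304135474, T(16)=20109504366, T(17)=-76240919520, T(18)=289051271658; answer 289051271658
Step 2: A1 = 289051271658; m = 17194; 17194 = 2 * 8597; number of divisors = (1+1) * (1+1) = 4; answer 4
Step 3: A2 = 4; r = -33; cross terms: (-29*4 - -21*9)=73, (-21*-6 - -6*4)=150, (-6*-33 - -1*-6)=192, (-1*35 - 24*-33)=757, (24*35 - 0*35)=840, (0*9 - -29*35)=1015; twice the area = |3027| = 3027; area = 3027/2; boundary points = 1 + 5 + 1 + 1 + 24 + 1 = 33; strictly interior points = area - boundary/2 + 1 = 1498; answer 1498

1498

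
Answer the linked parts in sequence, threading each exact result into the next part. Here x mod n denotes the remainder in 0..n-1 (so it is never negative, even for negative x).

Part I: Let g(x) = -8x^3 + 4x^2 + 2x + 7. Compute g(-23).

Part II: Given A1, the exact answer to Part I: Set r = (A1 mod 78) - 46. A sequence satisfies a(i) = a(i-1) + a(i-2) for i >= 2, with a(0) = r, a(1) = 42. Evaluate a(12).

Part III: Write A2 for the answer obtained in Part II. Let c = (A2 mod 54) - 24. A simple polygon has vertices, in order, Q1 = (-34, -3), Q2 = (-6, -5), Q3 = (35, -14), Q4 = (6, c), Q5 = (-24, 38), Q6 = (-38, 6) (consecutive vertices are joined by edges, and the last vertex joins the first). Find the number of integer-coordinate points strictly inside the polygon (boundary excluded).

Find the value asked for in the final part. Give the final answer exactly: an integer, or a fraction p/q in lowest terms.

1668

Part I: -8*(-23)^3 + 4*(-23)^2 + 2*(-23)^1 + 7 = (97336) + (2116) + (-46) + (7) = 99413; answer 99413
Part II: A1 = 99413; r = -5; a(2) = 1*(42) + 1*(-5) = 37; iterating: a(2)=37, a(3)=79, a(4)=116, a(5)=195, a(6)=311, a(7)=506, a(8)=817, a(9)=1323, a(10)=2140, a(11)=3463, a(12)=5603; answer 5603
Part III: A2 = 5603; c = 17; cross terms: (-34*-5 - -6*-3)=152, (-6*-14 - 35*-5)=259, (35*17 - 6*-14)=679, (6*38 - -24*17)=636, (-24*6 - -38*38)=1300, (-38*-3 - -34*6)=318; twice the area = |3344| = 3344; area = 1672; boundary points = 2 + 1 + 1 + 3 + 2 + 1 = 10; strictly interior points = area - boundary/2 + 1 = 1668; answer 1668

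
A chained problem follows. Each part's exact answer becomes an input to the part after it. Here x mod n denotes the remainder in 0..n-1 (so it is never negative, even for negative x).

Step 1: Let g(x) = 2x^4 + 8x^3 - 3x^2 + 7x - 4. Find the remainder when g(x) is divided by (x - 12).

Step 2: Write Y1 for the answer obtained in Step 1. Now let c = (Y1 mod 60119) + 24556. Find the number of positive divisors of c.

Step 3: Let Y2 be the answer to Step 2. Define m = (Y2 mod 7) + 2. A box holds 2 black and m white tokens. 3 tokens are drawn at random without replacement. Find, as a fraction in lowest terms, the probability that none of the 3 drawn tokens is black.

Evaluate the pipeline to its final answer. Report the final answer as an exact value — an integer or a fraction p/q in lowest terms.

7/15

Step 1: remainder = value at the root: 2*(12)^4 + 8*(12)^3 - 3*(12)^2 + 7*(12)^1 - 4 = (41472) + (13824) + (-432) + (84) + (-4) = 54944; answer 54944
Step 2: Y1 = 54944; c = 79500; 79500 = 2^2 * 3 * 5^3 * 53; number of divisors = (2+1) * (1+1) * (3+1) * (1+1) = 48; answer 48
Step 3: Y2 = 48; m = 8; total draws C(10,3) = 120; favorable C(8,3) = 56; P = 7/15; answer 7/15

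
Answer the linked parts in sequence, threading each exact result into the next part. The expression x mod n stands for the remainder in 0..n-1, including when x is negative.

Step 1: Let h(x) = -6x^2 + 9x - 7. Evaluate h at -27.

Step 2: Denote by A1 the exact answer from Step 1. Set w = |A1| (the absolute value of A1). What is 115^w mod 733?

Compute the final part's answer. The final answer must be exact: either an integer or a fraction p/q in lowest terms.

Step 1: -6*(-27)^2 + 9*(-27)^1 - 7 = (-4374) + (-243) + (-7) = -4624; answer -4624
Step 2: A1 = -4624; w = 4624; squarings mod 733: 115^1=115, 115^2=31, 115^4=228, 115^8=674, 115^16=549, 115^32=138, 115^64=719, 115^128=196, 115^256=300, 115^512=574, 115^1024=359, 115^2048=606, 115^4096=3; 115^4624 = 115^16 * 115^512 * 115^4096 = 541 (mod 733); answer 541

541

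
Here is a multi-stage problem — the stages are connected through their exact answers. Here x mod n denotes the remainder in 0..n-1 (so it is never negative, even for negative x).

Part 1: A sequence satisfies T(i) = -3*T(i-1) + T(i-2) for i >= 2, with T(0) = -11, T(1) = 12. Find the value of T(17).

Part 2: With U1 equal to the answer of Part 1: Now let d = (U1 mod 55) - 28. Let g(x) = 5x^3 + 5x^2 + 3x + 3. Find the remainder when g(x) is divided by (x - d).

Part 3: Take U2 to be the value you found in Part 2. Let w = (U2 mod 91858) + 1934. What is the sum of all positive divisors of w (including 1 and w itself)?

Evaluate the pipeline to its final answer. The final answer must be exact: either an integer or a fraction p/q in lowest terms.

138096

Part 1: T(2) = -3*(12) + 1*(-11) = -47; iterating: T(2)=-47, T(3)=153, T(4)=-506, T(5)=1671, T(6)=-5519, T(7)=18228, T(8)=-60203, T(9)=198837, T(10)=-656714, T(11)=2168979, T(12)=-7163651, T(13)=23659932, T(14)=-78143447, T(15)=258090273, T(16)=-852414266, T(17)=2815333071; answer 2815333071
Part 2: U1 = 2815333071; d = -27; remainder = value at the root: 5*(-27)^3 + 5*(-27)^2 + 3*(-27)^1 + 3 = (-98415) + (3645) + (-81) + (3) = -94848; answer -94848
Part 3: U2 = -94848; w = 90802; 90802 = 2 * 83 * 547; sigma = (1 + 2) * (1 + 83) * (1 + 547) = 3 * 84 * 548 = 138096; answer 138096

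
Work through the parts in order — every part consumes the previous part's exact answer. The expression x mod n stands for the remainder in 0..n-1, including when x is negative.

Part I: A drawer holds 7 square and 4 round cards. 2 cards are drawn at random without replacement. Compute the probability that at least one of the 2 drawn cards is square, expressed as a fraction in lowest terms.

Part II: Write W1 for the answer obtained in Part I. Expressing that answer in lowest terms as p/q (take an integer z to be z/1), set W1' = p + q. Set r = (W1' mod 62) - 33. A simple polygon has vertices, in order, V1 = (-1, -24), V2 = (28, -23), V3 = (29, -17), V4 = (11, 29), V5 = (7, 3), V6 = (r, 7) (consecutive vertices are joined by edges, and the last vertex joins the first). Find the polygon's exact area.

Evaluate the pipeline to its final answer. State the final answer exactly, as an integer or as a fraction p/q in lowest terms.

Part I: total draws C(11,2) = 55; complement C(4,2) = 6; favorable 55 - 6 = 49; P = 49/55; answer 49/55
Part II: W1 = 49/55; threaded value p + q = 104; r = 9; cross terms: (-1*-23 - 28*-24)=695, (28*-17 - 29*-23)=191, (29*29 - 11*-17)=1028, (11*3 - 7*29)=-170, (7*7 - 9*3)=22, (9*-24 - -1*7)=-209; twice the area = |1557| = 1557; area = 1557/2; answer 1557/2

1557/2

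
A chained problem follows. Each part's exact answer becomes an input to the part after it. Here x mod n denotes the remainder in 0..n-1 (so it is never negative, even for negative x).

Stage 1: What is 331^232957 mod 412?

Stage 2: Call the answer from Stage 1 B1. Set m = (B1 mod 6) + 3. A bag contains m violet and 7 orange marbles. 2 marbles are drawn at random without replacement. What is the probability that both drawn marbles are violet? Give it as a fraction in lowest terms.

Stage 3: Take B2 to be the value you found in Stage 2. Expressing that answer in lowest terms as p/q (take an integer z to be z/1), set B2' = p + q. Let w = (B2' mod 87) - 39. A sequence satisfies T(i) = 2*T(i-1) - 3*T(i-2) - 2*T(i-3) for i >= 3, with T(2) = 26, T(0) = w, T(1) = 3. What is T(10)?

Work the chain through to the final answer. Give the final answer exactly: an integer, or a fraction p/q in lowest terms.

Stage 1: squarings mod 412: 331^1=331, 331^2=381, 331^4=137, 331^8=229, 331^16=117, 331^32=93, 331^64=409, 331^128=9, 331^256=81, 331^512=381, 331^1024=137, 331^2048=229, 331^4096=117, 331^8192=93, 331^16384=409, 331^32768=9, 331^65536=81, 331^131072=381; 331^232957 = 331^1 * 331^4 * 331^8 * 331^16 * 331^32 * 331^64 * 331^128 * 331^256 * 331^1024 * 331^2048 * 331^32768 * 331^65536 * 331^131072 = 127 (mod 412); answer 127
Stage 2: B1 = 127; m = 4; total draws C(11,2) = 55; favorable C(4,2) = 6; P = 6/55; answer 6/55
Stage 3: B2 = 6/55; threaded value p + q = 61; w = 22; T(3) = 2*(26) - 3*(3) - 2*(22) = -1; iterating: T(3)=-1, T(4)=-86, T(5)=-221, T(6)=-182, T(7)=471, T(8)=1930, T(9)=2811, T(10)=-1110; answer -1110

-1110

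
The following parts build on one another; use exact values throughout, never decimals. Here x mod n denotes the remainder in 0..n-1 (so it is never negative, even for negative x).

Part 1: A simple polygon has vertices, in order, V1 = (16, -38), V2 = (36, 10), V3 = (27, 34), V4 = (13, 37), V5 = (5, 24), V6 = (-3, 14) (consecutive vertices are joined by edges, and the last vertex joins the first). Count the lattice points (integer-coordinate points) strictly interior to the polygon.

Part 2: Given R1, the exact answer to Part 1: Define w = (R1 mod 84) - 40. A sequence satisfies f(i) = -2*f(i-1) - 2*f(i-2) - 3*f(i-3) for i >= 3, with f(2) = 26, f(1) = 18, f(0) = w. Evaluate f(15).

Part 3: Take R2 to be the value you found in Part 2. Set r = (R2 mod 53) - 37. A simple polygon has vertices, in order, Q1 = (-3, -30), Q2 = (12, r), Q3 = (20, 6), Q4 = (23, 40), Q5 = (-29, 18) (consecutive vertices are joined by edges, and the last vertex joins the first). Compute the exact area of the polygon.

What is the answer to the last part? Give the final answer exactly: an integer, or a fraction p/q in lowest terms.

3891/2

Part 1: cross terms: (16*10 - 36*-38)=1528, (36*34 - 27*10)=954, (27*37 - 13*34)=557, (13*24 - 5*37)=127, (5*14 - -3*24)=142, (-3*-38 - 16*14)=-110; twice the area = |3198| = 3198; area = 1599; boundary points = 4 + 3 + 1 + 1 + 2 + 1 = 12; strictly interior points = area - boundary/2 + 1 = 1594; answer 1594
Part 2: R1 = 1594; w = 42; f(3) = -2*(26) - 2*(18) - 3*(42) = -214; iterating: f(3)=-214, f(4)=322, f(5)=-294, f(6)=586, f(7)=-1550, f(8)=2810, f(9)=-4278, f(10)=7586, f(11)=-15046, f(12)=27754, f(13)=-48174, f(14)=85978, f(15)=-158870; answer -158870
Part 3: R2 = -158870; r = -13; cross terms: (-3*-13 - 12*-30)=399, (12*6 - 20*-13)=332, (20*40 - 23*6)=662, (23*18 - -29*40)=1574, (-29*-30 - -3*18)=924; twice the area = |3891| = 3891; area = 3891/2; answer 3891/2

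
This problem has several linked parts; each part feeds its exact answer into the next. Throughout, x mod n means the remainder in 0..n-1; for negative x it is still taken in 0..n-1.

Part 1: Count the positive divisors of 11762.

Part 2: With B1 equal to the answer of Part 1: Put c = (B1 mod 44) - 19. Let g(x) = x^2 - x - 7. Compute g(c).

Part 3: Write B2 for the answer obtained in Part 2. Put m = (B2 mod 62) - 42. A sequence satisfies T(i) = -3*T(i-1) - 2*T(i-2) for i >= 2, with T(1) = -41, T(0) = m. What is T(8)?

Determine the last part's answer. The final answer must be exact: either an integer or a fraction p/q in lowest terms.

Part 1: 11762 = 2 * 5881; number of divisors = (1+1) * (1+1) = 4; answer 4
Part 2: B1 = 4; c = -15; 1*(-15)^2 - 1*(-15)^1 - 7 = (225) + (15) + (-7) = 233; answer 233
Part 3: B2 = 233; m = 5; T(2) = -3*(-41) - 2*(5) = 113; iterating: T(2)=113, T(3)=-257, T(4)=545, T(5)=-1121, T(6)=2273, T(7)=-4577, T(8)=9185; answer 9185

9185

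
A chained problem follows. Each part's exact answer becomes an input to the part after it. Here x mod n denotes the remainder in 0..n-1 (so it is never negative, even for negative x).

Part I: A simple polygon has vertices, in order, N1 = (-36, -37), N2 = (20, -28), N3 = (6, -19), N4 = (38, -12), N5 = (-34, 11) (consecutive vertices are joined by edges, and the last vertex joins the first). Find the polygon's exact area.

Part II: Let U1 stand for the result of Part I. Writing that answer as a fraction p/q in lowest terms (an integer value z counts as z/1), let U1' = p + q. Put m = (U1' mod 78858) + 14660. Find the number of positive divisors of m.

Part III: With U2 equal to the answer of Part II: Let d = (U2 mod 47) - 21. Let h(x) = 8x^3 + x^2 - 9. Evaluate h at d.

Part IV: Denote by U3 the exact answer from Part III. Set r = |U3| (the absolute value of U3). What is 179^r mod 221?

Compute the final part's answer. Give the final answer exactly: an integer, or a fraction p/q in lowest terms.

1

Part I: cross terms: (-36*-28 - 20*-37)=1748, (20*-19 - 6*-28)=-212, (6*-12 - 38*-19)=650, (38*11 - -34*-12)=10, (-34*-37 - -36*11)=1654; twice the area = |3850| = 3850; area = 1925; answer 1925
Part II: U1 = 1925; threaded value p + q = 1926; m = 16586; 16586 = 2 * 8293; number of divisors = (1+1) * (1+1) = 4; answer 4
Part III: U2 = 4; d = -17; 8*(-17)^3 + 1*(-17)^2 - 9 = (-39304) + (289) + (-9) = -39024; answer -39024
Part IV: U3 = -39024; r = 39024; squarings mod 221: 179^1=179, 179^2=217, 179^4=16, 179^8=35, 179^16=120, 179^32=35, 179^64=120, 179^128=35, 179^256=120, 179^512=35, 179^1024=120, 179^2048=35, 179^4096=120, 179^8192=35, 179^16384=120, 179^32768=35; 179^39024 = 179^16 * 179^32 * 179^64 * 179^2048 * 179^4096 * 179^32768 = 1 (mod 221); answer 1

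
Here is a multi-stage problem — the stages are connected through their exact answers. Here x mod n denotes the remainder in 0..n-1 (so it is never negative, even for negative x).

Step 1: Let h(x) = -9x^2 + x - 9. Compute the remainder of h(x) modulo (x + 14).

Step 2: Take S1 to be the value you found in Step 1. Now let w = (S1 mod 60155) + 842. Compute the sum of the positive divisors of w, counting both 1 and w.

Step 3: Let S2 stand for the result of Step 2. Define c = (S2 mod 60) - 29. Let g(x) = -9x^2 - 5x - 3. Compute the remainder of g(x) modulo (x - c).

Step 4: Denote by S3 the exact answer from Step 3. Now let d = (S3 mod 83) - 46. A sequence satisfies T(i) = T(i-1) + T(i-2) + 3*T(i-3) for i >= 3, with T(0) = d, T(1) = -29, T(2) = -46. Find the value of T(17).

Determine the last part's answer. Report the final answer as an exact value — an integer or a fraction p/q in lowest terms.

Step 1: remainder = value at the root: -9*(-14)^2 + 1*(-14)^1 - 9 = (-1764) + (-14) + (-9) = -1787; answer -1787
Step 2: S1 = -1787; w = 59210; 59210 = 2 * 5 * 31 * 191; sigma = (1 + 2) * (1 + 5) * (1 + 31) * (1 + 191) = 3 * 6 * 32 * 192 = 110592; answer 110592
Step 3: S2 = 110592; c = -17; remainder = value at the root: -9*(-17)^2 - 5*(-17)^1 - 3 = (-2601) + (85) + (-3) = -2519; answer -2519
Step 4: S3 = -2519; d = 8; T(3) = 1*(-46) + 1*(-29) + 3*(8) = -51; iterating: T(3)=-51, T(4)=-184, T(5)=-373, T(6)=-710, T(7)=-1635, T(8)=-3464, T(9)=-7229, T(10)=-15598, T(11)=-33219, T(12)=-70504, T(13)=-150517, T(14)=-320678, T(15)=-682707, T(16)=-1454936, T(17)=-3099677; answer -3099677

-3099677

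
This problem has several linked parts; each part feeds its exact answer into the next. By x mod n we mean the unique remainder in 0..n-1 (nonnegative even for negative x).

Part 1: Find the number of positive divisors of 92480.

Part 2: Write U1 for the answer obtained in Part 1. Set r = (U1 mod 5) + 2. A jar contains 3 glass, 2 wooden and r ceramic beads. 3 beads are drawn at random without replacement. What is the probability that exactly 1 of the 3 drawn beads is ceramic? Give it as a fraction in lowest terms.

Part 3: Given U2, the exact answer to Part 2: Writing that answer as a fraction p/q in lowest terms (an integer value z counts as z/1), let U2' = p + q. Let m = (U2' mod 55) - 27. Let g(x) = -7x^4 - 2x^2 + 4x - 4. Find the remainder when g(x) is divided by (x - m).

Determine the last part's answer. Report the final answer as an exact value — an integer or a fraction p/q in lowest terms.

Part 1: 92480 = 2^6 * 5 * 17^2; number of divisors = (6+1) * (1+1) * (2+1) = 42; answer 42
Part 2: U1 = 42; r = 4; total draws C(9,3) = 84; favorable C(4,1)*C(5,2) = 40; P = 10/21; answer 10/21
Part 3: U2 = 10/21; threaded value p + q = 31; m = 4; remainder = value at the root: -7*(4)^4 - 2*(4)^2 + 4*(4)^1 - 4 = (-1792) + (-32) + (16) + (-4) = -1812; answer -1812

-1812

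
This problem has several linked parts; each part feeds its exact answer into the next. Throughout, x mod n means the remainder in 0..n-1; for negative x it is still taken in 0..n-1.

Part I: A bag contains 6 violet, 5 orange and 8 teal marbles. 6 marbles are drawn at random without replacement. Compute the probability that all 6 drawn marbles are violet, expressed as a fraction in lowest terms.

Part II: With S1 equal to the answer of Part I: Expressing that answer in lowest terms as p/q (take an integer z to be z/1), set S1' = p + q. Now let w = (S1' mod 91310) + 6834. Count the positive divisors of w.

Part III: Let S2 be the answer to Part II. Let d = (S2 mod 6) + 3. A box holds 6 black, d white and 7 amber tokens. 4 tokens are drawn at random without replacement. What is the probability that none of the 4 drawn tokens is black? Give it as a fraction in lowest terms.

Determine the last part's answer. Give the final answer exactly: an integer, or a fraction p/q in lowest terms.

Part I: total draws C(19,6) = 27132; favorable C(6,6) = 1; P = 1/27132; answer 1/27132
Part II: S1 = 1/27132; threaded value p + q = 27133; w = 33967; 33967 is prime, so its only divisors are 1 and 33967; count = 2; answer 2
Part III: S2 = 2; d = 5; total draws C(18,4) = 3060; favorable C(12,4) = 495; P = 11/68; answer 11/68

11/68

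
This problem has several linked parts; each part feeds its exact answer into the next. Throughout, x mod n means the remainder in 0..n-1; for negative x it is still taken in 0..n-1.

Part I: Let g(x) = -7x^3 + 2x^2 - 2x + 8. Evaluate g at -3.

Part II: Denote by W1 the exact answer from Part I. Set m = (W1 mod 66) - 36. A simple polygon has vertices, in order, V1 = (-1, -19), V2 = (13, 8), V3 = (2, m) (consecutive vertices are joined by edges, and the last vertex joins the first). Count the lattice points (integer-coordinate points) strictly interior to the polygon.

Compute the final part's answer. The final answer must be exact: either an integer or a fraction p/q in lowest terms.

Part I: -7*(-3)^3 + 2*(-3)^2 - 2*(-3)^1 + 8 = (189) + (18) + (6) + (8) = 221; answer 221
Part II: W1 = 221; m = -13; cross terms: (-1*8 - 13*-19)=239, (13*-13 - 2*8)=-185, (2*-19 - -1*-13)=-51; twice the area = |3| = 3; area = 3/2; boundary points = 1 + 1 + 3 = 5; strictly interior points = area - boundary/2 + 1 = 0; answer 0

0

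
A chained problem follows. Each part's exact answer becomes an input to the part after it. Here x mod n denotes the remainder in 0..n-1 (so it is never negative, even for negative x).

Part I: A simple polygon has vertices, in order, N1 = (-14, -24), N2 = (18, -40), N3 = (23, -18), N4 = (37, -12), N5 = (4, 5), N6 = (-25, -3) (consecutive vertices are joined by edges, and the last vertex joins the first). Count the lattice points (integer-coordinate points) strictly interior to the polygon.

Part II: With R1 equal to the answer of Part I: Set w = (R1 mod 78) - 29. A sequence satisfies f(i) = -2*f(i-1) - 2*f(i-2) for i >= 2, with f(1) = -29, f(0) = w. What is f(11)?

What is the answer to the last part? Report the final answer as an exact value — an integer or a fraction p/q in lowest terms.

Part I: cross terms: (-14*-40 - 18*-24)=992, (18*-18 - 23*-40)=596, (23*-12 - 37*-18)=390, (37*5 - 4*-12)=233, (4*-3 - -25*5)=113, (-25*-24 - -14*-3)=558; twice the area = |2882| = 2882; area = 1441; boundary points = 16 + 1 + 2 + 1 + 1 + 1 = 22; strictly interior points = area - boundary/2 + 1 = 1431; answer 1431
Part II: R1 = 1431; w = -2; f(2) = -2*(-29) - 2*(-2) = 62; iterating: f(2)=62, f(3)=-66, f(4)=8, f(5)=116, f(6)=-248, f(7)=264, f(8)=-32, f(9)=-464, f(10)=992, f(11)=-1056; answer -1056

-1056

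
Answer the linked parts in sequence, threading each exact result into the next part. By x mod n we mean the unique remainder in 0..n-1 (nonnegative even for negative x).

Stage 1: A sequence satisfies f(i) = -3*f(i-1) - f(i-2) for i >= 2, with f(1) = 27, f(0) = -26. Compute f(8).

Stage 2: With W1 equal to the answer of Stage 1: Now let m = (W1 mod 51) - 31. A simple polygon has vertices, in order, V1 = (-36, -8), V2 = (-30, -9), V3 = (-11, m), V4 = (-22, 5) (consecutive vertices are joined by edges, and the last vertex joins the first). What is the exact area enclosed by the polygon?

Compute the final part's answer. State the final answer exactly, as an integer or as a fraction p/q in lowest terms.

131

Stage 1: f(2) = -3*(27) - 1*(-26) = -55; iterating: f(2)=-55, f(3)=138, f(4)=-359, f(5)=939, f(6)=-2458, f(7)=6435, f(8)=-16847; answer -16847
Stage 2: W1 = -16847; m = 3; cross terms: (-36*-9 - -30*-8)=84, (-30*3 - -11*-9)=-189, (-11*5 - -22*3)=11, (-22*-8 - -36*5)=356; twice the area = |262| = 262; area = 131; answer 131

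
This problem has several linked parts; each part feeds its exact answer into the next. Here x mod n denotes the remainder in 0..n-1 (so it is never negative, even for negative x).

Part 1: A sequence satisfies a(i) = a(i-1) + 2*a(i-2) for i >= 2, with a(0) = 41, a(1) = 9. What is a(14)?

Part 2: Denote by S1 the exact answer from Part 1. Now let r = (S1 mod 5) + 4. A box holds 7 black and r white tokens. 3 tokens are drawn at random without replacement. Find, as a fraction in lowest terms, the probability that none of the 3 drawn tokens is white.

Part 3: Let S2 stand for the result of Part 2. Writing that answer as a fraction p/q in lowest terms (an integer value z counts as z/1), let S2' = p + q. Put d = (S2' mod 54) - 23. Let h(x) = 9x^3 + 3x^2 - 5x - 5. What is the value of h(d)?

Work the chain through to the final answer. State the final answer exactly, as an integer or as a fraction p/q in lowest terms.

199775

Part 1: a(2) = 1*(9) + 2*(41) = 91; iterating: a(2)=91, a(3)=109, a(4)=291, a(5)=509, a(6)=1091, a(7)=2109, a(8)=4291, a(9)=8509, a(10)=17091, a(11)=34109, a(12)=68291, a(13)=136509, a(14)=273091; answer 273091
Part 2: S1 = 273091; r = 5; total draws C(12,3) = 220; favorable C(7,3) = 35; P = 7/44; answer 7/44
Part 3: S2 = 7/44; threaded value p + q = 51; d = 28; 9*(28)^3 + 3*(28)^2 - 5*(28)^1 - 5 = (197568) + (2352) + (-140) + (-5) = 199775; answer 199775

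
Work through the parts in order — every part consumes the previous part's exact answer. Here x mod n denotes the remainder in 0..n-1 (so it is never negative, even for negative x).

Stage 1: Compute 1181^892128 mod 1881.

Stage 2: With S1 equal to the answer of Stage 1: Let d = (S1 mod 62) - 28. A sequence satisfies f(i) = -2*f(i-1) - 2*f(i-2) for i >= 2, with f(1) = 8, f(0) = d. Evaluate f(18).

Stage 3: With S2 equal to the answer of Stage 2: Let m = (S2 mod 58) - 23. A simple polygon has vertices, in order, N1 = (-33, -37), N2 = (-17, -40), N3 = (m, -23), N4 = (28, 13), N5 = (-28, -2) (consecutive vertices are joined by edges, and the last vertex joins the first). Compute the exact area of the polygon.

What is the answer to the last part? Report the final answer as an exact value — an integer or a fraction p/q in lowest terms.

2633/2

Stage 1: squarings mod 1881: 1181^1=1181, 1181^2=940, 1181^4=1411, 1181^8=823, 1181^16=169, 1181^32=346, 1181^64=1213, 1181^128=427, 1181^256=1753, 1181^512=1336, 1181^1024=1708, 1181^2048=1714, 1181^4096=1555, 1181^8192=940, 1181^16384=1411, 1181^32768=823, 1181^65536=169, 1181^131072=346, 1181^262144=1213, 1181^524288=427; 1181^892128 = 1181^32 * 1181^64 * 1181^128 * 1181^1024 * 1181^2048 * 1181^4096 * 1181^32768 * 1181^65536 * 1181^262144 * 1181^524288 = 163 (mod 1881); answer 163
Stage 2: S1 = 163; d = 11; f(2) = -2*(8) - 2*(11) = -38; iterating: f(2)=-38, f(3)=60, f(4)=-44, f(5)=-32, f(6)=152, f(7)=-240, f(8)=176, f(9)=128, f(10)=-608, f(11)=960, f(12)=-704, f(13)=-512, f(14)=2432, f(15)=-3840, f(16)=2816, f(17)=2048, f(18)=-9728; answer -9728
Stage 3: S2 = -9728; m = -7; cross terms: (-33*-40 - -17*-37)=691, (-17*-23 - -7*-40)=111, (-7*13 - 28*-23)=553, (28*-2 - -28*13)=308, (-28*-37 - -33*-2)=970; twice the area = |2633| = 2633; area = 2633/2; answer 2633/2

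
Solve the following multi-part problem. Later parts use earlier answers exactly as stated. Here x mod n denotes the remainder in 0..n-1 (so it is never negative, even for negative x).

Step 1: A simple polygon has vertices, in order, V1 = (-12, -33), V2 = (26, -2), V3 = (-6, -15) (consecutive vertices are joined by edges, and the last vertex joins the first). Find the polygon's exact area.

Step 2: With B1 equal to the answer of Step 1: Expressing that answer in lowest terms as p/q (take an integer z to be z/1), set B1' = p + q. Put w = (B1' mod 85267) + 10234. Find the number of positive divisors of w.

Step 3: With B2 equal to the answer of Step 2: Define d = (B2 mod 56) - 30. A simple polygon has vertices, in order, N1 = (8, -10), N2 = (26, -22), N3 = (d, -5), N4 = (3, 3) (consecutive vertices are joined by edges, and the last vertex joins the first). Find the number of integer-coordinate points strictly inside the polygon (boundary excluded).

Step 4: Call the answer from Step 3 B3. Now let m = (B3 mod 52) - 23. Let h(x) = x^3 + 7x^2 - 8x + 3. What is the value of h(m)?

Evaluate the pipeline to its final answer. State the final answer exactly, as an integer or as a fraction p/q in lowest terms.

147

Step 1: cross terms: (-12*-2 - 26*-33)=882, (26*-15 - -6*-2)=-402, (-6*-33 - -12*-15)=18; twice the area = |498| = 498; area = 249; answer 249
Step 2: B1 = 249; threaded value p + q = 250; w = 10484; 10484 = 2^2 * 2621; number of divisors = (2+1) * (1+1) = 6; answer 6
Step 3: B2 = 6; d = -24; cross terms: (8*-22 - 26*-10)=84, (26*-5 - -24*-22)=-658, (-24*3 - 3*-5)=-57, (3*-10 - 8*3)=-54; twice the area = |-685| = 685; area = 685/2; boundary points = 6 + 1 + 1 + 1 = 9; strictly interior points = area - boundary/2 + 1 = 339; answer 339
Step 4: B3 = 339; m = 4; 1*(4)^3 + 7*(4)^2 - 8*(4)^1 + 3 = (64) + (112) + (-32) + (3) = 147; answer 147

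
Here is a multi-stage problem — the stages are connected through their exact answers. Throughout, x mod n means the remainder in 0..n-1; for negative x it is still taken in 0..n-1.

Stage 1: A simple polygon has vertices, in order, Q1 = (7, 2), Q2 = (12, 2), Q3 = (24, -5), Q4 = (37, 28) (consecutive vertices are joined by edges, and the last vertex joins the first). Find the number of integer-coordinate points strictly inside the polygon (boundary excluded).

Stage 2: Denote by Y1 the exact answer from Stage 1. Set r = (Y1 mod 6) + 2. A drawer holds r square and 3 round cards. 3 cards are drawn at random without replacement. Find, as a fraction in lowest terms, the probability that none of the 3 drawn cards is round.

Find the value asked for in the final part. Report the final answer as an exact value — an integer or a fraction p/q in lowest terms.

7/24

Stage 1: cross terms: (7*2 - 12*2)=-10, (12*-5 - 24*2)=-108, (24*28 - 37*-5)=857, (37*2 - 7*28)=-122; twice the area = |617| = 617; area = 617/2; boundary points = 5 + 1 + 1 + 2 = 9; strictly interior points = area - boundary/2 + 1 = 305; answer 305
Stage 2: Y1 = 305; r = 7; total draws C(10,3) = 120; favorable C(7,3) = 35; P = 7/24; answer 7/24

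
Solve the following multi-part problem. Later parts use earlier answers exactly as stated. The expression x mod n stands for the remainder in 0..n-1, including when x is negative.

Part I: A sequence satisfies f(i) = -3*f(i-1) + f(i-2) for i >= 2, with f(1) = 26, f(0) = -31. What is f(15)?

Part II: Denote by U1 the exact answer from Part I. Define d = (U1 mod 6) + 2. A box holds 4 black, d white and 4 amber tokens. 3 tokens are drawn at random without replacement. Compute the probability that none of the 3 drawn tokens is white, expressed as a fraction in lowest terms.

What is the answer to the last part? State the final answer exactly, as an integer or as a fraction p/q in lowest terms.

8/65

Part I: f(2) = -3*(26) + 1*(-31) = -109; iterating: f(2)=-109, f(3)=353, f(4)=-1168, f(5)=3857, f(6)=-12739, f(7)=42074, f(8)=-138961, f(9)=458957, f(10)=-1515832, f(11)=5006453, f(12)=-16535191, f(13)=54612026, f(14)=-180371269, f(15)=595725833; answer 595725833
Part II: U1 = 595725833; d = 7; total draws C(15,3) = 455; favorable C(8,3) = 56; P = 8/65; answer 8/65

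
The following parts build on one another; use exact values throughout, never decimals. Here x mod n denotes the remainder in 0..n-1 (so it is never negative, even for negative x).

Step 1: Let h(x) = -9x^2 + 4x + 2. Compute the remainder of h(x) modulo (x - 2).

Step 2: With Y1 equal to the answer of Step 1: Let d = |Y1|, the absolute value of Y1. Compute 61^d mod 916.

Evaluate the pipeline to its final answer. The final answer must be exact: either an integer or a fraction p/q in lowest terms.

661

Step 1: remainder = value at the root: -9*(2)^2 + 4*(2)^1 + 2 = (-36) + (8) + (2) = -26; answer -26
Step 2: Y1 = -26; d = 26; squarings mod 916: 61^1=61, 61^2=57, 61^4=501, 61^8=17, 61^16=289; 61^26 = 61^2 * 61^8 * 61^16 = 661 (mod 916); answer 661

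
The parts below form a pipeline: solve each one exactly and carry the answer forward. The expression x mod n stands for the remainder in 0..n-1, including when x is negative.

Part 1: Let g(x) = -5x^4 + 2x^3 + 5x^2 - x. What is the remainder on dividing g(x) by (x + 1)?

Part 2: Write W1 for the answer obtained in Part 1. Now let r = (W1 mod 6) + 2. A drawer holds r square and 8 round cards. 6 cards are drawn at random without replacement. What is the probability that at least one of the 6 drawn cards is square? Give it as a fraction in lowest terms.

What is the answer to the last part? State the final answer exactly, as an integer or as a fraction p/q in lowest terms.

Part 1: remainder = value at the root: -5*(-1)^4 + 2*(-1)^3 + 5*(-1)^2 - 1*(-1)^1 = (-5) + (-2) + (5) + (1) = -1; answer -1
Part 2: W1 = -1; r = 7; total draws C(15,6) = 5005; complement C(8,6) = 28; favorable 5005 - 28 = 4977; P = 711/715; answer 711/715

711/715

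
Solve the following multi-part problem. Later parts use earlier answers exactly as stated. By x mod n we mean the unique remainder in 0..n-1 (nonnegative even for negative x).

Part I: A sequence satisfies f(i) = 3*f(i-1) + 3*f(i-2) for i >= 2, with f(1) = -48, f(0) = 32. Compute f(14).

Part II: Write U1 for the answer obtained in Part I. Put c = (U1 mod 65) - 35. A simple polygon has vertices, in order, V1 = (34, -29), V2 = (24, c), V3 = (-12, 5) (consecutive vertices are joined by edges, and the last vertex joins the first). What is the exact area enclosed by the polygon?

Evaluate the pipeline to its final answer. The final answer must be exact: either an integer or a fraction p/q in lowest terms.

Part I: f(2) = 3*(-48) + 3*(32) = -48; iterating: f(2)=-48, f(3)=-288, f(4)=-1008, f(5)=-3888, f(6)=-14688, f(7)=-55728, f(8)=-211248, f(9)=-800928, f(10)=-3036528, f(11)=-11512368, f(12)=-43646688, f(13)=-165477168, f(14)=-627371568; answer -627371568
Part II: U1 = -627371568; c = 12; cross terms: (34*12 - 24*-29)=1104, (24*5 - -12*12)=264, (-12*-29 - 34*5)=178; twice the area = |1546| = 1546; area = 773; answer 773

773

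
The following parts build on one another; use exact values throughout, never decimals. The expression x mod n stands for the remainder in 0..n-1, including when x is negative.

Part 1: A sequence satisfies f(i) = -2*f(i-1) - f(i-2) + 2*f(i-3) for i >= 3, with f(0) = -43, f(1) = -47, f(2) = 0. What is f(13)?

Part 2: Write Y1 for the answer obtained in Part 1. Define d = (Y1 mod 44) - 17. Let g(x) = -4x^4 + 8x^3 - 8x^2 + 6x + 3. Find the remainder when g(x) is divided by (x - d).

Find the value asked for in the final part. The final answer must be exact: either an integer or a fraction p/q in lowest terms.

Part 1: f(3) = -2*(0) - 1*(-47) + 2*(-43) = -39; iterating: f(3)=-39, f(4)=-16, f(5)=71, f(6)=-204, f(7)=305, f(8)=-264, f(9)=-185, f(10)=1244, f(11)=-2831, f(12)=4048, f(13)=-2777; answer -2777
Part 2: Y1 = -2777; d = 22; remainder = value at the root: -4*(22)^4 + 8*(22)^3 - 8*(22)^2 + 6*(22)^1 + 3 = (-937024) + (85184) + (-3872) + (132) + (3) = -855577; answer -855577

-855577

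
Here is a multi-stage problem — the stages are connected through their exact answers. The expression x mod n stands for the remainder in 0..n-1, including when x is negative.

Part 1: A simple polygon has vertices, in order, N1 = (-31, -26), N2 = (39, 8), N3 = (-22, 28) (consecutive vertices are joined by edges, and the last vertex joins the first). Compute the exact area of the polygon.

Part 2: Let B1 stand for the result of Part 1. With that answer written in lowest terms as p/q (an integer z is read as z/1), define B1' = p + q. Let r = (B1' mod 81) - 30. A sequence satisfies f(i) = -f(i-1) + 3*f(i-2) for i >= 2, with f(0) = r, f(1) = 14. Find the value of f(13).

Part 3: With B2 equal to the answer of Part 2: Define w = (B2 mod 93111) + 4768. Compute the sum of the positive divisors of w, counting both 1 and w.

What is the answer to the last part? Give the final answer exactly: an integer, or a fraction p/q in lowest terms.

Part 1: cross terms: (-31*8 - 39*-26)=766, (39*28 - -22*8)=1268, (-22*-26 - -31*28)=1440; twice the area = |3474| = 3474; area = 1737; answer 1737
Part 2: B1 = 1737; threaded value p + q = 1738; r = 7; f(2) = -1*(14) + 3*(7) = 7; iterating: f(2)=7, f(3)=35, f(4)=-14, f(5)=119, f(6)=-161, f(7)=518, f(8)=-1001, f(9)=2555, f(10)=-5558, f(11)=13223, f(12)=-29897, f(13)=69566; answer 69566
Part 3: B2 = 69566; w = 74334; 74334 = 2 * 3 * 13 * 953; sigma = (1 + 2) * (1 + 3) * (1 + 13) * (1 + 953) = 3 * 4 * 14 * 954 = 160272; answer 160272

160272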